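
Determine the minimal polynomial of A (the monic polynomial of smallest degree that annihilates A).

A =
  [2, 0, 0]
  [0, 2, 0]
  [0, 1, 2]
x^2 - 4*x + 4

The characteristic polynomial is χ_A(x) = (x - 2)^3, so the eigenvalues are known. The minimal polynomial is
  m_A(x) = Π_λ (x − λ)^{k_λ}
where k_λ is the size of the *largest* Jordan block for λ (equivalently, the smallest k with (A − λI)^k v = 0 for every generalised eigenvector v of λ).

  λ = 2: largest Jordan block has size 2, contributing (x − 2)^2

So m_A(x) = (x - 2)^2 = x^2 - 4*x + 4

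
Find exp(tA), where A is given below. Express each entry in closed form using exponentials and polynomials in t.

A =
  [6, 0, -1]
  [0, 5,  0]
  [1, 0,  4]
e^{tA} =
  [t*exp(5*t) + exp(5*t), 0, -t*exp(5*t)]
  [0, exp(5*t), 0]
  [t*exp(5*t), 0, -t*exp(5*t) + exp(5*t)]

Strategy: write A = P · J · P⁻¹ where J is a Jordan canonical form, so e^{tA} = P · e^{tJ} · P⁻¹, and e^{tJ} can be computed block-by-block.

A has Jordan form
J =
  [5, 1, 0]
  [0, 5, 0]
  [0, 0, 5]
(up to reordering of blocks).

Per-block formulas:
  For a 1×1 block at λ = 5: exp(t · [5]) = [e^(5t)].
  For a 2×2 Jordan block J_2(5): exp(t · J_2(5)) = e^(5t)·(I + t·N), where N is the 2×2 nilpotent shift.

After assembling e^{tJ} and conjugating by P, we get:

e^{tA} =
  [t*exp(5*t) + exp(5*t), 0, -t*exp(5*t)]
  [0, exp(5*t), 0]
  [t*exp(5*t), 0, -t*exp(5*t) + exp(5*t)]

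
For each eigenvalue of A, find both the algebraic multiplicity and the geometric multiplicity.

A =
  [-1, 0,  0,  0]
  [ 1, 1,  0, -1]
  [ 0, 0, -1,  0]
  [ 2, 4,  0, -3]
λ = -1: alg = 4, geom = 3

Step 1 — factor the characteristic polynomial to read off the algebraic multiplicities:
  χ_A(x) = (x + 1)^4

Step 2 — compute geometric multiplicities via the rank-nullity identity g(λ) = n − rank(A − λI):
  rank(A − (-1)·I) = 1, so dim ker(A − (-1)·I) = n − 1 = 3

Summary:
  λ = -1: algebraic multiplicity = 4, geometric multiplicity = 3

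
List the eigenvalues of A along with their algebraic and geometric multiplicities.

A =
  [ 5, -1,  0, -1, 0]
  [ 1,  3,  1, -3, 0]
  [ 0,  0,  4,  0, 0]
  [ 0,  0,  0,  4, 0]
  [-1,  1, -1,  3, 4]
λ = 4: alg = 5, geom = 3

Step 1 — factor the characteristic polynomial to read off the algebraic multiplicities:
  χ_A(x) = (x - 4)^5

Step 2 — compute geometric multiplicities via the rank-nullity identity g(λ) = n − rank(A − λI):
  rank(A − (4)·I) = 2, so dim ker(A − (4)·I) = n − 2 = 3

Summary:
  λ = 4: algebraic multiplicity = 5, geometric multiplicity = 3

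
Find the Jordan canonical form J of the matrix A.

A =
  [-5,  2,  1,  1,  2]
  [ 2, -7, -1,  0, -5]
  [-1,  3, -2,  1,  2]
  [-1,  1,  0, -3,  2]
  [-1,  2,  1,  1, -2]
J_3(-4) ⊕ J_1(-4) ⊕ J_1(-3)

The characteristic polynomial is
  det(x·I − A) = x^5 + 19*x^4 + 144*x^3 + 544*x^2 + 1024*x + 768 = (x + 3)*(x + 4)^4

Eigenvalues and multiplicities (the geometric multiplicity of λ is n − rank(A − λI), which equals the number of Jordan blocks for λ):
  λ = -4: algebraic multiplicity = 4, geometric multiplicity = 2
  λ = -3: algebraic multiplicity = 1, geometric multiplicity = 1

Determining the block sizes for each eigenvalue:
  λ = -4: with am = 4 and gm = 2, the partition is not yet determined (e.g. several partitions of 4 into 2 parts exist). Let N = A − (-4)·I. Computing rank(N^1) = 3, rank(N^2) = 2, rank(N^3) = 1; the number of blocks of size ≥ j is rank(N^{j−1}) − rank(N^j), giving [2, 1, 1]. So we have 1 block(s) of size 3, 1 block(s) of size 1 → block sizes [3, 1]
  λ = -3: one block (gm = 1), so the single block has size am = 1 → block sizes [1]

Assembling the blocks gives a Jordan form
J =
  [-4,  1,  0,  0,  0]
  [ 0, -4,  1,  0,  0]
  [ 0,  0, -4,  0,  0]
  [ 0,  0,  0, -4,  0]
  [ 0,  0,  0,  0, -3]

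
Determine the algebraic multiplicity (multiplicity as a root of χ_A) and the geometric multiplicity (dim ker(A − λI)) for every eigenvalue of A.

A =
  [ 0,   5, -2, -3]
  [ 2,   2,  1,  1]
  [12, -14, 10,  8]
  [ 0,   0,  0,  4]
λ = 4: alg = 4, geom = 2

Step 1 — factor the characteristic polynomial to read off the algebraic multiplicities:
  χ_A(x) = (x - 4)^4

Step 2 — compute geometric multiplicities via the rank-nullity identity g(λ) = n − rank(A − λI):
  rank(A − (4)·I) = 2, so dim ker(A − (4)·I) = n − 2 = 2

Summary:
  λ = 4: algebraic multiplicity = 4, geometric multiplicity = 2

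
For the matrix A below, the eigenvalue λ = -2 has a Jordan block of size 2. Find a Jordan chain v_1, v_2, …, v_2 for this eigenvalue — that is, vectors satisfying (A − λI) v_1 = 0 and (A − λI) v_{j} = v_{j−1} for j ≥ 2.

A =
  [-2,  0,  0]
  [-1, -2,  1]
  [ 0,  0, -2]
A Jordan chain for λ = -2 of length 2:
v_1 = (0, -1, 0)ᵀ
v_2 = (1, 0, 0)ᵀ

Let N = A − (-2)·I. We want v_2 with N^2 v_2 = 0 but N^1 v_2 ≠ 0; then v_{j-1} := N · v_j for j = 2, …, 2.

Pick v_2 = (1, 0, 0)ᵀ.
Then v_1 = N · v_2 = (0, -1, 0)ᵀ.

Sanity check: (A − (-2)·I) v_1 = (0, 0, 0)ᵀ = 0. ✓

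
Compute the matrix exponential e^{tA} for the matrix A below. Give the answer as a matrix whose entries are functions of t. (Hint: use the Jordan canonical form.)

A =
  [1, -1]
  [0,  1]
e^{tA} =
  [exp(t), -t*exp(t)]
  [0, exp(t)]

Strategy: write A = P · J · P⁻¹ where J is a Jordan canonical form, so e^{tA} = P · e^{tJ} · P⁻¹, and e^{tJ} can be computed block-by-block.

A has Jordan form
J =
  [1, 1]
  [0, 1]
(up to reordering of blocks).

Per-block formulas:
  For a 2×2 Jordan block J_2(1): exp(t · J_2(1)) = e^(1t)·(I + t·N), where N is the 2×2 nilpotent shift.

After assembling e^{tJ} and conjugating by P, we get:

e^{tA} =
  [exp(t), -t*exp(t)]
  [0, exp(t)]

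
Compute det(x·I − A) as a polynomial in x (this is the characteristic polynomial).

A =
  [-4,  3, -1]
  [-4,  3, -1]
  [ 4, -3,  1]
x^3

Expanding det(x·I − A) (e.g. by cofactor expansion or by noting that A is similar to its Jordan form J, which has the same characteristic polynomial as A) gives
  χ_A(x) = x^3
which factors as x^3. The eigenvalues (with algebraic multiplicities) are λ = 0 with multiplicity 3.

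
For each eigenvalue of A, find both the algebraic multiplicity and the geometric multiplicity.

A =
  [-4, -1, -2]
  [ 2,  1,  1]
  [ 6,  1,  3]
λ = 0: alg = 3, geom = 1

Step 1 — factor the characteristic polynomial to read off the algebraic multiplicities:
  χ_A(x) = x^3

Step 2 — compute geometric multiplicities via the rank-nullity identity g(λ) = n − rank(A − λI):
  rank(A − (0)·I) = 2, so dim ker(A − (0)·I) = n − 2 = 1

Summary:
  λ = 0: algebraic multiplicity = 3, geometric multiplicity = 1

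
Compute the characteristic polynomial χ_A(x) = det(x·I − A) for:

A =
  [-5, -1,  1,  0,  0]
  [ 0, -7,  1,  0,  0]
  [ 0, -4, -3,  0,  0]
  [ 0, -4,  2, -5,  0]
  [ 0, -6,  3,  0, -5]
x^5 + 25*x^4 + 250*x^3 + 1250*x^2 + 3125*x + 3125

Expanding det(x·I − A) (e.g. by cofactor expansion or by noting that A is similar to its Jordan form J, which has the same characteristic polynomial as A) gives
  χ_A(x) = x^5 + 25*x^4 + 250*x^3 + 1250*x^2 + 3125*x + 3125
which factors as (x + 5)^5. The eigenvalues (with algebraic multiplicities) are λ = -5 with multiplicity 5.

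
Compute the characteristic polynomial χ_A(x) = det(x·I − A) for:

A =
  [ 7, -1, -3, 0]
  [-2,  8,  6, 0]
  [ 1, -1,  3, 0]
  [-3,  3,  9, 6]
x^4 - 24*x^3 + 216*x^2 - 864*x + 1296

Expanding det(x·I − A) (e.g. by cofactor expansion or by noting that A is similar to its Jordan form J, which has the same characteristic polynomial as A) gives
  χ_A(x) = x^4 - 24*x^3 + 216*x^2 - 864*x + 1296
which factors as (x - 6)^4. The eigenvalues (with algebraic multiplicities) are λ = 6 with multiplicity 4.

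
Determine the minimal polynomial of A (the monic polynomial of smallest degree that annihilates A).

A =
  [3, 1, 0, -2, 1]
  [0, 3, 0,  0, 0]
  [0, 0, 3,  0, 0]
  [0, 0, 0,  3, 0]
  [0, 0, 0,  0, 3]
x^2 - 6*x + 9

The characteristic polynomial is χ_A(x) = (x - 3)^5, so the eigenvalues are known. The minimal polynomial is
  m_A(x) = Π_λ (x − λ)^{k_λ}
where k_λ is the size of the *largest* Jordan block for λ (equivalently, the smallest k with (A − λI)^k v = 0 for every generalised eigenvector v of λ).

  λ = 3: largest Jordan block has size 2, contributing (x − 3)^2

So m_A(x) = (x - 3)^2 = x^2 - 6*x + 9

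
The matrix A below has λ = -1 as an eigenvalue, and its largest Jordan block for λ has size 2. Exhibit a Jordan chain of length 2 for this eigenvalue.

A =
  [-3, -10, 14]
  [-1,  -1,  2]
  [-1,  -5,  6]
A Jordan chain for λ = -1 of length 2:
v_1 = (-2, -1, -1)ᵀ
v_2 = (1, 0, 0)ᵀ

Let N = A − (-1)·I. We want v_2 with N^2 v_2 = 0 but N^1 v_2 ≠ 0; then v_{j-1} := N · v_j for j = 2, …, 2.

Pick v_2 = (1, 0, 0)ᵀ.
Then v_1 = N · v_2 = (-2, -1, -1)ᵀ.

Sanity check: (A − (-1)·I) v_1 = (0, 0, 0)ᵀ = 0. ✓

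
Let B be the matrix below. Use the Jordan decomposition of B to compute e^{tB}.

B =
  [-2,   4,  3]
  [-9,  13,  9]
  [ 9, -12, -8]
e^{tB} =
  [-3*t*exp(t) + exp(t), 4*t*exp(t), 3*t*exp(t)]
  [-9*t*exp(t), 12*t*exp(t) + exp(t), 9*t*exp(t)]
  [9*t*exp(t), -12*t*exp(t), -9*t*exp(t) + exp(t)]

Strategy: write B = P · J · P⁻¹ where J is a Jordan canonical form, so e^{tB} = P · e^{tJ} · P⁻¹, and e^{tJ} can be computed block-by-block.

B has Jordan form
J =
  [1, 1, 0]
  [0, 1, 0]
  [0, 0, 1]
(up to reordering of blocks).

Per-block formulas:
  For a 1×1 block at λ = 1: exp(t · [1]) = [e^(1t)].
  For a 2×2 Jordan block J_2(1): exp(t · J_2(1)) = e^(1t)·(I + t·N), where N is the 2×2 nilpotent shift.

After assembling e^{tJ} and conjugating by P, we get:

e^{tB} =
  [-3*t*exp(t) + exp(t), 4*t*exp(t), 3*t*exp(t)]
  [-9*t*exp(t), 12*t*exp(t) + exp(t), 9*t*exp(t)]
  [9*t*exp(t), -12*t*exp(t), -9*t*exp(t) + exp(t)]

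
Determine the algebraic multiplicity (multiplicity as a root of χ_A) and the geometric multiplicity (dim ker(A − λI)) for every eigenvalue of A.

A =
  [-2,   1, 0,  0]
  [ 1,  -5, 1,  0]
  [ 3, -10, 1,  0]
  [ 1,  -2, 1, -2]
λ = -2: alg = 4, geom = 2

Step 1 — factor the characteristic polynomial to read off the algebraic multiplicities:
  χ_A(x) = (x + 2)^4

Step 2 — compute geometric multiplicities via the rank-nullity identity g(λ) = n − rank(A − λI):
  rank(A − (-2)·I) = 2, so dim ker(A − (-2)·I) = n − 2 = 2

Summary:
  λ = -2: algebraic multiplicity = 4, geometric multiplicity = 2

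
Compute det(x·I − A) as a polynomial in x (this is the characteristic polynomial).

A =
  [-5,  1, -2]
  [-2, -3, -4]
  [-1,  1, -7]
x^3 + 15*x^2 + 75*x + 125

Expanding det(x·I − A) (e.g. by cofactor expansion or by noting that A is similar to its Jordan form J, which has the same characteristic polynomial as A) gives
  χ_A(x) = x^3 + 15*x^2 + 75*x + 125
which factors as (x + 5)^3. The eigenvalues (with algebraic multiplicities) are λ = -5 with multiplicity 3.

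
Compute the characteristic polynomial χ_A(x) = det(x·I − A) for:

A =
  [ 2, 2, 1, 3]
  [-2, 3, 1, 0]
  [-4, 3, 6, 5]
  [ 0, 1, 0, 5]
x^4 - 16*x^3 + 96*x^2 - 256*x + 256

Expanding det(x·I − A) (e.g. by cofactor expansion or by noting that A is similar to its Jordan form J, which has the same characteristic polynomial as A) gives
  χ_A(x) = x^4 - 16*x^3 + 96*x^2 - 256*x + 256
which factors as (x - 4)^4. The eigenvalues (with algebraic multiplicities) are λ = 4 with multiplicity 4.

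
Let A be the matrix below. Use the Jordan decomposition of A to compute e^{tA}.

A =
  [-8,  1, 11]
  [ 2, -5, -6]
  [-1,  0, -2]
e^{tA} =
  [-3*t*exp(-5*t) + exp(-5*t), -3*t^2*exp(-5*t)/2 + t*exp(-5*t), -3*t^2*exp(-5*t) + 11*t*exp(-5*t)]
  [2*t*exp(-5*t), t^2*exp(-5*t) + exp(-5*t), 2*t^2*exp(-5*t) - 6*t*exp(-5*t)]
  [-t*exp(-5*t), -t^2*exp(-5*t)/2, -t^2*exp(-5*t) + 3*t*exp(-5*t) + exp(-5*t)]

Strategy: write A = P · J · P⁻¹ where J is a Jordan canonical form, so e^{tA} = P · e^{tJ} · P⁻¹, and e^{tJ} can be computed block-by-block.

A has Jordan form
J =
  [-5,  1,  0]
  [ 0, -5,  1]
  [ 0,  0, -5]
(up to reordering of blocks).

Per-block formulas:
  For a 3×3 Jordan block J_3(-5): exp(t · J_3(-5)) = e^(-5t)·(I + t·N + (t^2/2)·N^2), where N is the 3×3 nilpotent shift.

After assembling e^{tJ} and conjugating by P, we get:

e^{tA} =
  [-3*t*exp(-5*t) + exp(-5*t), -3*t^2*exp(-5*t)/2 + t*exp(-5*t), -3*t^2*exp(-5*t) + 11*t*exp(-5*t)]
  [2*t*exp(-5*t), t^2*exp(-5*t) + exp(-5*t), 2*t^2*exp(-5*t) - 6*t*exp(-5*t)]
  [-t*exp(-5*t), -t^2*exp(-5*t)/2, -t^2*exp(-5*t) + 3*t*exp(-5*t) + exp(-5*t)]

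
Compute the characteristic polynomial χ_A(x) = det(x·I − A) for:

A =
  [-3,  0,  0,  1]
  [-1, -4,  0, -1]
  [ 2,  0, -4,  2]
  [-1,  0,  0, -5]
x^4 + 16*x^3 + 96*x^2 + 256*x + 256

Expanding det(x·I − A) (e.g. by cofactor expansion or by noting that A is similar to its Jordan form J, which has the same characteristic polynomial as A) gives
  χ_A(x) = x^4 + 16*x^3 + 96*x^2 + 256*x + 256
which factors as (x + 4)^4. The eigenvalues (with algebraic multiplicities) are λ = -4 with multiplicity 4.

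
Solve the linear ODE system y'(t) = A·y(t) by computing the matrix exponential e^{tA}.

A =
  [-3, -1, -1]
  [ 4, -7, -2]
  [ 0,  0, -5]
e^{tA} =
  [2*t*exp(-5*t) + exp(-5*t), -t*exp(-5*t), -t*exp(-5*t)]
  [4*t*exp(-5*t), -2*t*exp(-5*t) + exp(-5*t), -2*t*exp(-5*t)]
  [0, 0, exp(-5*t)]

Strategy: write A = P · J · P⁻¹ where J is a Jordan canonical form, so e^{tA} = P · e^{tJ} · P⁻¹, and e^{tJ} can be computed block-by-block.

A has Jordan form
J =
  [-5,  1,  0]
  [ 0, -5,  0]
  [ 0,  0, -5]
(up to reordering of blocks).

Per-block formulas:
  For a 1×1 block at λ = -5: exp(t · [-5]) = [e^(-5t)].
  For a 2×2 Jordan block J_2(-5): exp(t · J_2(-5)) = e^(-5t)·(I + t·N), where N is the 2×2 nilpotent shift.

After assembling e^{tJ} and conjugating by P, we get:

e^{tA} =
  [2*t*exp(-5*t) + exp(-5*t), -t*exp(-5*t), -t*exp(-5*t)]
  [4*t*exp(-5*t), -2*t*exp(-5*t) + exp(-5*t), -2*t*exp(-5*t)]
  [0, 0, exp(-5*t)]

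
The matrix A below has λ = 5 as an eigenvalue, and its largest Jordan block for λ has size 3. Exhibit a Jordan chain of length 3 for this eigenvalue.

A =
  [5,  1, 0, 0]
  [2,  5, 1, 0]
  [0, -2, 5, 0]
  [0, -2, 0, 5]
A Jordan chain for λ = 5 of length 3:
v_1 = (2, 0, -4, -4)ᵀ
v_2 = (0, 2, 0, 0)ᵀ
v_3 = (1, 0, 0, 0)ᵀ

Let N = A − (5)·I. We want v_3 with N^3 v_3 = 0 but N^2 v_3 ≠ 0; then v_{j-1} := N · v_j for j = 3, …, 2.

Pick v_3 = (1, 0, 0, 0)ᵀ.
Then v_2 = N · v_3 = (0, 2, 0, 0)ᵀ.
Then v_1 = N · v_2 = (2, 0, -4, -4)ᵀ.

Sanity check: (A − (5)·I) v_1 = (0, 0, 0, 0)ᵀ = 0. ✓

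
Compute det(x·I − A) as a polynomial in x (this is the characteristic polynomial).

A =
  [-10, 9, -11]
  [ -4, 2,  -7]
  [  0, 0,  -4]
x^3 + 12*x^2 + 48*x + 64

Expanding det(x·I − A) (e.g. by cofactor expansion or by noting that A is similar to its Jordan form J, which has the same characteristic polynomial as A) gives
  χ_A(x) = x^3 + 12*x^2 + 48*x + 64
which factors as (x + 4)^3. The eigenvalues (with algebraic multiplicities) are λ = -4 with multiplicity 3.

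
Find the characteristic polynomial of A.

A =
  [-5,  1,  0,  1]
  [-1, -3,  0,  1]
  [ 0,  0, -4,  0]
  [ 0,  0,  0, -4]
x^4 + 16*x^3 + 96*x^2 + 256*x + 256

Expanding det(x·I − A) (e.g. by cofactor expansion or by noting that A is similar to its Jordan form J, which has the same characteristic polynomial as A) gives
  χ_A(x) = x^4 + 16*x^3 + 96*x^2 + 256*x + 256
which factors as (x + 4)^4. The eigenvalues (with algebraic multiplicities) are λ = -4 with multiplicity 4.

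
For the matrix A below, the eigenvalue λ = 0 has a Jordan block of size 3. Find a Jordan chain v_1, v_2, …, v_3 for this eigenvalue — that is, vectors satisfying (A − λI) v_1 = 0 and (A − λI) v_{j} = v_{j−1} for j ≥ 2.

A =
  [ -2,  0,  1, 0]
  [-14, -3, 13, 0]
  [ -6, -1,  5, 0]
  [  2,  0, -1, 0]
A Jordan chain for λ = 0 of length 3:
v_1 = (-2, -8, -4, 2)ᵀ
v_2 = (-2, -14, -6, 2)ᵀ
v_3 = (1, 0, 0, 0)ᵀ

Let N = A − (0)·I. We want v_3 with N^3 v_3 = 0 but N^2 v_3 ≠ 0; then v_{j-1} := N · v_j for j = 3, …, 2.

Pick v_3 = (1, 0, 0, 0)ᵀ.
Then v_2 = N · v_3 = (-2, -14, -6, 2)ᵀ.
Then v_1 = N · v_2 = (-2, -8, -4, 2)ᵀ.

Sanity check: (A − (0)·I) v_1 = (0, 0, 0, 0)ᵀ = 0. ✓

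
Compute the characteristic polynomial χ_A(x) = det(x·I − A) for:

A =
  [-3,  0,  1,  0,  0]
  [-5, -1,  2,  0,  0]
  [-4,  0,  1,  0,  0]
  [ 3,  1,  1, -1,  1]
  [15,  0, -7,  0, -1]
x^5 + 5*x^4 + 10*x^3 + 10*x^2 + 5*x + 1

Expanding det(x·I − A) (e.g. by cofactor expansion or by noting that A is similar to its Jordan form J, which has the same characteristic polynomial as A) gives
  χ_A(x) = x^5 + 5*x^4 + 10*x^3 + 10*x^2 + 5*x + 1
which factors as (x + 1)^5. The eigenvalues (with algebraic multiplicities) are λ = -1 with multiplicity 5.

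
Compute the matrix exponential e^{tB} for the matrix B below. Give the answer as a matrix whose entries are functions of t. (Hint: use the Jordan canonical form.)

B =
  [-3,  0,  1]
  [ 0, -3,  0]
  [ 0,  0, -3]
e^{tB} =
  [exp(-3*t), 0, t*exp(-3*t)]
  [0, exp(-3*t), 0]
  [0, 0, exp(-3*t)]

Strategy: write B = P · J · P⁻¹ where J is a Jordan canonical form, so e^{tB} = P · e^{tJ} · P⁻¹, and e^{tJ} can be computed block-by-block.

B has Jordan form
J =
  [-3,  1,  0]
  [ 0, -3,  0]
  [ 0,  0, -3]
(up to reordering of blocks).

Per-block formulas:
  For a 2×2 Jordan block J_2(-3): exp(t · J_2(-3)) = e^(-3t)·(I + t·N), where N is the 2×2 nilpotent shift.
  For a 1×1 block at λ = -3: exp(t · [-3]) = [e^(-3t)].

After assembling e^{tJ} and conjugating by P, we get:

e^{tB} =
  [exp(-3*t), 0, t*exp(-3*t)]
  [0, exp(-3*t), 0]
  [0, 0, exp(-3*t)]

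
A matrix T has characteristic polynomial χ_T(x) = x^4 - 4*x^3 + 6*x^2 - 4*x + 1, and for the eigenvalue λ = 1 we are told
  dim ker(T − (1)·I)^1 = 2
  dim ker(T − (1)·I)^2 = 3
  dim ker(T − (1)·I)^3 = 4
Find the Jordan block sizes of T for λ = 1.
Block sizes for λ = 1: [3, 1]

From the dimensions of kernels of powers, the number of Jordan blocks of size at least j is d_j − d_{j−1} where d_j = dim ker(N^j) (with d_0 = 0). Computing the differences gives [2, 1, 1].
The number of blocks of size exactly k is (#blocks of size ≥ k) − (#blocks of size ≥ k + 1), so the partition is: 1 block(s) of size 1, 1 block(s) of size 3.
In nonincreasing order the block sizes are [3, 1].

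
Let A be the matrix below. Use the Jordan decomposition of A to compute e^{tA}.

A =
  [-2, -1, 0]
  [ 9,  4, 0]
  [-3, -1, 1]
e^{tA} =
  [-3*t*exp(t) + exp(t), -t*exp(t), 0]
  [9*t*exp(t), 3*t*exp(t) + exp(t), 0]
  [-3*t*exp(t), -t*exp(t), exp(t)]

Strategy: write A = P · J · P⁻¹ where J is a Jordan canonical form, so e^{tA} = P · e^{tJ} · P⁻¹, and e^{tJ} can be computed block-by-block.

A has Jordan form
J =
  [1, 1, 0]
  [0, 1, 0]
  [0, 0, 1]
(up to reordering of blocks).

Per-block formulas:
  For a 2×2 Jordan block J_2(1): exp(t · J_2(1)) = e^(1t)·(I + t·N), where N is the 2×2 nilpotent shift.
  For a 1×1 block at λ = 1: exp(t · [1]) = [e^(1t)].

After assembling e^{tJ} and conjugating by P, we get:

e^{tA} =
  [-3*t*exp(t) + exp(t), -t*exp(t), 0]
  [9*t*exp(t), 3*t*exp(t) + exp(t), 0]
  [-3*t*exp(t), -t*exp(t), exp(t)]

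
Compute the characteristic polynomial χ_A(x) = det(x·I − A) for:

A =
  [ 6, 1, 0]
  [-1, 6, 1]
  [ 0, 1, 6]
x^3 - 18*x^2 + 108*x - 216

Expanding det(x·I − A) (e.g. by cofactor expansion or by noting that A is similar to its Jordan form J, which has the same characteristic polynomial as A) gives
  χ_A(x) = x^3 - 18*x^2 + 108*x - 216
which factors as (x - 6)^3. The eigenvalues (with algebraic multiplicities) are λ = 6 with multiplicity 3.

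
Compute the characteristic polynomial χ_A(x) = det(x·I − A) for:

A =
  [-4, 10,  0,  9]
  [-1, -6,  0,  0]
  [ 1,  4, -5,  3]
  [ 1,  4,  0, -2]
x^4 + 17*x^3 + 105*x^2 + 275*x + 250

Expanding det(x·I − A) (e.g. by cofactor expansion or by noting that A is similar to its Jordan form J, which has the same characteristic polynomial as A) gives
  χ_A(x) = x^4 + 17*x^3 + 105*x^2 + 275*x + 250
which factors as (x + 2)*(x + 5)^3. The eigenvalues (with algebraic multiplicities) are λ = -5 with multiplicity 3, λ = -2 with multiplicity 1.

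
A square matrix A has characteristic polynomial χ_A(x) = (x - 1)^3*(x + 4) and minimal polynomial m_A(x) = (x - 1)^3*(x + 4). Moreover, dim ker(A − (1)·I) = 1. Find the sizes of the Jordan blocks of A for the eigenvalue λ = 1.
Block sizes for λ = 1: [3]

Step 1 — from the characteristic polynomial, algebraic multiplicity of λ = 1 is 3. From dim ker(A − (1)·I) = 1, there are exactly 1 Jordan blocks for λ = 1.
Step 2 — from the minimal polynomial, the factor (x − 1)^3 tells us the largest block for λ = 1 has size 3.
Step 3 — with total size 3, 1 blocks, and largest block 3, the block sizes (in nonincreasing order) are [3].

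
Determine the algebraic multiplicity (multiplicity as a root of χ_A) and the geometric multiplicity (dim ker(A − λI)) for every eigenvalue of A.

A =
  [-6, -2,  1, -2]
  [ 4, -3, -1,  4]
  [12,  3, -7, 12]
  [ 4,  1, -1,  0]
λ = -4: alg = 4, geom = 2

Step 1 — factor the characteristic polynomial to read off the algebraic multiplicities:
  χ_A(x) = (x + 4)^4

Step 2 — compute geometric multiplicities via the rank-nullity identity g(λ) = n − rank(A − λI):
  rank(A − (-4)·I) = 2, so dim ker(A − (-4)·I) = n − 2 = 2

Summary:
  λ = -4: algebraic multiplicity = 4, geometric multiplicity = 2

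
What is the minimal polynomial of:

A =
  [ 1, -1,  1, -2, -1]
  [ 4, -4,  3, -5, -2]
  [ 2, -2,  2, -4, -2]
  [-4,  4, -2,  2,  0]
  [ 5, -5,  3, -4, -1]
x^3

The characteristic polynomial is χ_A(x) = x^5, so the eigenvalues are known. The minimal polynomial is
  m_A(x) = Π_λ (x − λ)^{k_λ}
where k_λ is the size of the *largest* Jordan block for λ (equivalently, the smallest k with (A − λI)^k v = 0 for every generalised eigenvector v of λ).

  λ = 0: largest Jordan block has size 3, contributing (x − 0)^3

So m_A(x) = x^3 = x^3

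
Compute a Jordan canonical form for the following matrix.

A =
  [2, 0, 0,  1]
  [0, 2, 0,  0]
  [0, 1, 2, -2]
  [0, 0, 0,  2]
J_2(2) ⊕ J_2(2)

The characteristic polynomial is
  det(x·I − A) = x^4 - 8*x^3 + 24*x^2 - 32*x + 16 = (x - 2)^4

Eigenvalues and multiplicities (the geometric multiplicity of λ is n − rank(A − λI), which equals the number of Jordan blocks for λ):
  λ = 2: algebraic multiplicity = 4, geometric multiplicity = 2

Determining the block sizes for each eigenvalue:
  λ = 2: with am = 4 and gm = 2, the partition is not yet determined (e.g. several partitions of 4 into 2 parts exist). Let N = A − (2)·I. Computing rank(N^1) = 2, rank(N^2) = 0; the number of blocks of size ≥ j is rank(N^{j−1}) − rank(N^j), giving [2, 2]. So we have 2 block(s) of size 2 → block sizes [2, 2]

Assembling the blocks gives a Jordan form
J =
  [2, 1, 0, 0]
  [0, 2, 0, 0]
  [0, 0, 2, 1]
  [0, 0, 0, 2]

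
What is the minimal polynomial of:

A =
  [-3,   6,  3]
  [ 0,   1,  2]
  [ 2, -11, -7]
x^3 + 9*x^2 + 27*x + 27

The characteristic polynomial is χ_A(x) = (x + 3)^3, so the eigenvalues are known. The minimal polynomial is
  m_A(x) = Π_λ (x − λ)^{k_λ}
where k_λ is the size of the *largest* Jordan block for λ (equivalently, the smallest k with (A − λI)^k v = 0 for every generalised eigenvector v of λ).

  λ = -3: largest Jordan block has size 3, contributing (x + 3)^3

So m_A(x) = (x + 3)^3 = x^3 + 9*x^2 + 27*x + 27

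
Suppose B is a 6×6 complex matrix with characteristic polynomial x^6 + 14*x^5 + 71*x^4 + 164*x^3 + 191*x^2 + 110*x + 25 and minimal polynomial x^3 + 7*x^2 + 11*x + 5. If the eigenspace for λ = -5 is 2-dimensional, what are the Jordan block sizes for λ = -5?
Block sizes for λ = -5: [1, 1]

Step 1 — from the characteristic polynomial, algebraic multiplicity of λ = -5 is 2. From dim ker(B − (-5)·I) = 2, there are exactly 2 Jordan blocks for λ = -5.
Step 2 — from the minimal polynomial, the factor (x + 5) tells us the largest block for λ = -5 has size 1.
Step 3 — with total size 2, 2 blocks, and largest block 1, the block sizes (in nonincreasing order) are [1, 1].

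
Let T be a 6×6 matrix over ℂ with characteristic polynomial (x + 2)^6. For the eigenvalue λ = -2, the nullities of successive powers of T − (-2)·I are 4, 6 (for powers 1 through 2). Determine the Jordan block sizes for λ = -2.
Block sizes for λ = -2: [2, 2, 1, 1]

From the dimensions of kernels of powers, the number of Jordan blocks of size at least j is d_j − d_{j−1} where d_j = dim ker(N^j) (with d_0 = 0). Computing the differences gives [4, 2].
The number of blocks of size exactly k is (#blocks of size ≥ k) − (#blocks of size ≥ k + 1), so the partition is: 2 block(s) of size 1, 2 block(s) of size 2.
In nonincreasing order the block sizes are [2, 2, 1, 1].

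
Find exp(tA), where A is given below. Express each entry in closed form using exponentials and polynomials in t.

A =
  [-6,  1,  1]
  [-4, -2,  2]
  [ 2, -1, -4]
e^{tA} =
  [t^2*exp(-4*t) - 2*t*exp(-4*t) + exp(-4*t), -t^2*exp(-4*t)/2 + t*exp(-4*t), t*exp(-4*t)]
  [2*t^2*exp(-4*t) - 4*t*exp(-4*t), -t^2*exp(-4*t) + 2*t*exp(-4*t) + exp(-4*t), 2*t*exp(-4*t)]
  [2*t*exp(-4*t), -t*exp(-4*t), exp(-4*t)]

Strategy: write A = P · J · P⁻¹ where J is a Jordan canonical form, so e^{tA} = P · e^{tJ} · P⁻¹, and e^{tJ} can be computed block-by-block.

A has Jordan form
J =
  [-4,  1,  0]
  [ 0, -4,  1]
  [ 0,  0, -4]
(up to reordering of blocks).

Per-block formulas:
  For a 3×3 Jordan block J_3(-4): exp(t · J_3(-4)) = e^(-4t)·(I + t·N + (t^2/2)·N^2), where N is the 3×3 nilpotent shift.

After assembling e^{tJ} and conjugating by P, we get:

e^{tA} =
  [t^2*exp(-4*t) - 2*t*exp(-4*t) + exp(-4*t), -t^2*exp(-4*t)/2 + t*exp(-4*t), t*exp(-4*t)]
  [2*t^2*exp(-4*t) - 4*t*exp(-4*t), -t^2*exp(-4*t) + 2*t*exp(-4*t) + exp(-4*t), 2*t*exp(-4*t)]
  [2*t*exp(-4*t), -t*exp(-4*t), exp(-4*t)]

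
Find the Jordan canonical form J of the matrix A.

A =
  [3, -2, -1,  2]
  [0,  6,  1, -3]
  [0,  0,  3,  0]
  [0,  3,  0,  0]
J_3(3) ⊕ J_1(3)

The characteristic polynomial is
  det(x·I − A) = x^4 - 12*x^3 + 54*x^2 - 108*x + 81 = (x - 3)^4

Eigenvalues and multiplicities (the geometric multiplicity of λ is n − rank(A − λI), which equals the number of Jordan blocks for λ):
  λ = 3: algebraic multiplicity = 4, geometric multiplicity = 2

Determining the block sizes for each eigenvalue:
  λ = 3: with am = 4 and gm = 2, the partition is not yet determined (e.g. several partitions of 4 into 2 parts exist). Let N = A − (3)·I. Computing rank(N^1) = 2, rank(N^2) = 1, rank(N^3) = 0; the number of blocks of size ≥ j is rank(N^{j−1}) − rank(N^j), giving [2, 1, 1]. So we have 1 block(s) of size 3, 1 block(s) of size 1 → block sizes [3, 1]

Assembling the blocks gives a Jordan form
J =
  [3, 1, 0, 0]
  [0, 3, 1, 0]
  [0, 0, 3, 0]
  [0, 0, 0, 3]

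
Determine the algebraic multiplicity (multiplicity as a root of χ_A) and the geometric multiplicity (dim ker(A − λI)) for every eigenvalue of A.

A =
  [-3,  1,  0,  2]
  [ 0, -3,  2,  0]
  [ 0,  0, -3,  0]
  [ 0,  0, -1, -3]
λ = -3: alg = 4, geom = 2

Step 1 — factor the characteristic polynomial to read off the algebraic multiplicities:
  χ_A(x) = (x + 3)^4

Step 2 — compute geometric multiplicities via the rank-nullity identity g(λ) = n − rank(A − λI):
  rank(A − (-3)·I) = 2, so dim ker(A − (-3)·I) = n − 2 = 2

Summary:
  λ = -3: algebraic multiplicity = 4, geometric multiplicity = 2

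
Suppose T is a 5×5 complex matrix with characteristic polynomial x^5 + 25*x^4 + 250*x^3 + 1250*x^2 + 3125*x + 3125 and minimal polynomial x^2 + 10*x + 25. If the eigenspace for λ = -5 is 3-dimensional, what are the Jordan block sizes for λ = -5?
Block sizes for λ = -5: [2, 2, 1]

Step 1 — from the characteristic polynomial, algebraic multiplicity of λ = -5 is 5. From dim ker(T − (-5)·I) = 3, there are exactly 3 Jordan blocks for λ = -5.
Step 2 — from the minimal polynomial, the factor (x + 5)^2 tells us the largest block for λ = -5 has size 2.
Step 3 — with total size 5, 3 blocks, and largest block 2, the block sizes (in nonincreasing order) are [2, 2, 1].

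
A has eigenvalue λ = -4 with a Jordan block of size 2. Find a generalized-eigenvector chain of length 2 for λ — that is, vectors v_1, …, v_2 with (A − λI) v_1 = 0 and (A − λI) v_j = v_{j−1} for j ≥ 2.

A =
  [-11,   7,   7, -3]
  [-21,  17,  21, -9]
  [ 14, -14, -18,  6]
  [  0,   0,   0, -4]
A Jordan chain for λ = -4 of length 2:
v_1 = (-7, -21, 14, 0)ᵀ
v_2 = (1, 0, 0, 0)ᵀ

Let N = A − (-4)·I. We want v_2 with N^2 v_2 = 0 but N^1 v_2 ≠ 0; then v_{j-1} := N · v_j for j = 2, …, 2.

Pick v_2 = (1, 0, 0, 0)ᵀ.
Then v_1 = N · v_2 = (-7, -21, 14, 0)ᵀ.

Sanity check: (A − (-4)·I) v_1 = (0, 0, 0, 0)ᵀ = 0. ✓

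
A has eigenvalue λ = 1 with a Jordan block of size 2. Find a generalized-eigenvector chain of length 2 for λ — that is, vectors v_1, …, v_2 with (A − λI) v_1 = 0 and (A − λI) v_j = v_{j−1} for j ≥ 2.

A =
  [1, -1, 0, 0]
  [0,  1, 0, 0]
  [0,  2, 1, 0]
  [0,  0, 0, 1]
A Jordan chain for λ = 1 of length 2:
v_1 = (-1, 0, 2, 0)ᵀ
v_2 = (0, 1, 0, 0)ᵀ

Let N = A − (1)·I. We want v_2 with N^2 v_2 = 0 but N^1 v_2 ≠ 0; then v_{j-1} := N · v_j for j = 2, …, 2.

Pick v_2 = (0, 1, 0, 0)ᵀ.
Then v_1 = N · v_2 = (-1, 0, 2, 0)ᵀ.

Sanity check: (A − (1)·I) v_1 = (0, 0, 0, 0)ᵀ = 0. ✓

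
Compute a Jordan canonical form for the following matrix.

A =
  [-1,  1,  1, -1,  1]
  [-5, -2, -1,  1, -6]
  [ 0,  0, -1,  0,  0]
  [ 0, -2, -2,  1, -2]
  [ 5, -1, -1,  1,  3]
J_2(-1) ⊕ J_1(-1) ⊕ J_1(-1) ⊕ J_1(4)

The characteristic polynomial is
  det(x·I − A) = x^5 - 10*x^3 - 20*x^2 - 15*x - 4 = (x - 4)*(x + 1)^4

Eigenvalues and multiplicities (the geometric multiplicity of λ is n − rank(A − λI), which equals the number of Jordan blocks for λ):
  λ = -1: algebraic multiplicity = 4, geometric multiplicity = 3
  λ = 4: algebraic multiplicity = 1, geometric multiplicity = 1

Determining the block sizes for each eigenvalue:
  λ = -1: 3 blocks summing to 4 forces exactly one block of size 2 and the rest size 1 → block sizes [2, 1, 1]
  λ = 4: one block (gm = 1), so the single block has size am = 1 → block sizes [1]

Assembling the blocks gives a Jordan form
J =
  [-1,  1,  0,  0, 0]
  [ 0, -1,  0,  0, 0]
  [ 0,  0, -1,  0, 0]
  [ 0,  0,  0, -1, 0]
  [ 0,  0,  0,  0, 4]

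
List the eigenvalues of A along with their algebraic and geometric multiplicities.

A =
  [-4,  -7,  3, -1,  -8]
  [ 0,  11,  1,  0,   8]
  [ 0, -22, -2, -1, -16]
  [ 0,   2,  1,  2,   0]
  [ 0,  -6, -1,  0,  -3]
λ = -4: alg = 1, geom = 1; λ = 1: alg = 3, geom = 1; λ = 5: alg = 1, geom = 1

Step 1 — factor the characteristic polynomial to read off the algebraic multiplicities:
  χ_A(x) = (x - 5)*(x - 1)^3*(x + 4)

Step 2 — compute geometric multiplicities via the rank-nullity identity g(λ) = n − rank(A − λI):
  rank(A − (-4)·I) = 4, so dim ker(A − (-4)·I) = n − 4 = 1
  rank(A − (1)·I) = 4, so dim ker(A − (1)·I) = n − 4 = 1
  rank(A − (5)·I) = 4, so dim ker(A − (5)·I) = n − 4 = 1

Summary:
  λ = -4: algebraic multiplicity = 1, geometric multiplicity = 1
  λ = 1: algebraic multiplicity = 3, geometric multiplicity = 1
  λ = 5: algebraic multiplicity = 1, geometric multiplicity = 1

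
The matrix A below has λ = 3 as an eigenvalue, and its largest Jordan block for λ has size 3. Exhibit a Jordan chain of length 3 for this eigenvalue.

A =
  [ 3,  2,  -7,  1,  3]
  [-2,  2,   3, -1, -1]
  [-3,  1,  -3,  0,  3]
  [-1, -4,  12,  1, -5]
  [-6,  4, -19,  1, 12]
A Jordan chain for λ = 3 of length 3:
v_1 = (-2, 0, -2, 4, -6)ᵀ
v_2 = (0, -2, -3, -1, -6)ᵀ
v_3 = (1, 0, 0, 0, 0)ᵀ

Let N = A − (3)·I. We want v_3 with N^3 v_3 = 0 but N^2 v_3 ≠ 0; then v_{j-1} := N · v_j for j = 3, …, 2.

Pick v_3 = (1, 0, 0, 0, 0)ᵀ.
Then v_2 = N · v_3 = (0, -2, -3, -1, -6)ᵀ.
Then v_1 = N · v_2 = (-2, 0, -2, 4, -6)ᵀ.

Sanity check: (A − (3)·I) v_1 = (0, 0, 0, 0, 0)ᵀ = 0. ✓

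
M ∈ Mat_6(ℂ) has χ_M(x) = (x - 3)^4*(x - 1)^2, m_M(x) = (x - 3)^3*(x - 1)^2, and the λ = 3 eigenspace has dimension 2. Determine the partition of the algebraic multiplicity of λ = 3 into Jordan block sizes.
Block sizes for λ = 3: [3, 1]

Step 1 — from the characteristic polynomial, algebraic multiplicity of λ = 3 is 4. From dim ker(M − (3)·I) = 2, there are exactly 2 Jordan blocks for λ = 3.
Step 2 — from the minimal polynomial, the factor (x − 3)^3 tells us the largest block for λ = 3 has size 3.
Step 3 — with total size 4, 2 blocks, and largest block 3, the block sizes (in nonincreasing order) are [3, 1].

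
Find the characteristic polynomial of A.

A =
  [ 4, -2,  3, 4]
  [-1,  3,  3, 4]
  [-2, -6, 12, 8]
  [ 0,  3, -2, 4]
x^4 - 23*x^3 + 198*x^2 - 756*x + 1080

Expanding det(x·I − A) (e.g. by cofactor expansion or by noting that A is similar to its Jordan form J, which has the same characteristic polynomial as A) gives
  χ_A(x) = x^4 - 23*x^3 + 198*x^2 - 756*x + 1080
which factors as (x - 6)^3*(x - 5). The eigenvalues (with algebraic multiplicities) are λ = 5 with multiplicity 1, λ = 6 with multiplicity 3.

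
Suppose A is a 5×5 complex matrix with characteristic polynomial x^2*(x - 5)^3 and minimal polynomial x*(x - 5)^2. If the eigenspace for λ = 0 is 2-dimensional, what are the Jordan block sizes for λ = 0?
Block sizes for λ = 0: [1, 1]

Step 1 — from the characteristic polynomial, algebraic multiplicity of λ = 0 is 2. From dim ker(A − (0)·I) = 2, there are exactly 2 Jordan blocks for λ = 0.
Step 2 — from the minimal polynomial, the factor (x − 0) tells us the largest block for λ = 0 has size 1.
Step 3 — with total size 2, 2 blocks, and largest block 1, the block sizes (in nonincreasing order) are [1, 1].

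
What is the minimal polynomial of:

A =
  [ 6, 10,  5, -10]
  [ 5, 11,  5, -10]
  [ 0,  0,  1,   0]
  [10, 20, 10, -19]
x^2 + 3*x - 4

The characteristic polynomial is χ_A(x) = (x - 1)^3*(x + 4), so the eigenvalues are known. The minimal polynomial is
  m_A(x) = Π_λ (x − λ)^{k_λ}
where k_λ is the size of the *largest* Jordan block for λ (equivalently, the smallest k with (A − λI)^k v = 0 for every generalised eigenvector v of λ).

  λ = -4: largest Jordan block has size 1, contributing (x + 4)
  λ = 1: largest Jordan block has size 1, contributing (x − 1)

So m_A(x) = (x - 1)*(x + 4) = x^2 + 3*x - 4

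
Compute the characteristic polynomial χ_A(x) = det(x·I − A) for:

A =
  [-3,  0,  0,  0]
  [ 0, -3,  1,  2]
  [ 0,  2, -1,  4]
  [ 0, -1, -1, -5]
x^4 + 12*x^3 + 54*x^2 + 108*x + 81

Expanding det(x·I − A) (e.g. by cofactor expansion or by noting that A is similar to its Jordan form J, which has the same characteristic polynomial as A) gives
  χ_A(x) = x^4 + 12*x^3 + 54*x^2 + 108*x + 81
which factors as (x + 3)^4. The eigenvalues (with algebraic multiplicities) are λ = -3 with multiplicity 4.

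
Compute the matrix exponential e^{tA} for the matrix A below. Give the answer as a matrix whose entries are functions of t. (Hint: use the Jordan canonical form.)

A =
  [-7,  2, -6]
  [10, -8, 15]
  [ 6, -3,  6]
e^{tA} =
  [-4*t*exp(-3*t) + exp(-3*t), 2*t*exp(-3*t), -6*t*exp(-3*t)]
  [10*t*exp(-3*t), -5*t*exp(-3*t) + exp(-3*t), 15*t*exp(-3*t)]
  [6*t*exp(-3*t), -3*t*exp(-3*t), 9*t*exp(-3*t) + exp(-3*t)]

Strategy: write A = P · J · P⁻¹ where J is a Jordan canonical form, so e^{tA} = P · e^{tJ} · P⁻¹, and e^{tJ} can be computed block-by-block.

A has Jordan form
J =
  [-3,  1,  0]
  [ 0, -3,  0]
  [ 0,  0, -3]
(up to reordering of blocks).

Per-block formulas:
  For a 1×1 block at λ = -3: exp(t · [-3]) = [e^(-3t)].
  For a 2×2 Jordan block J_2(-3): exp(t · J_2(-3)) = e^(-3t)·(I + t·N), where N is the 2×2 nilpotent shift.

After assembling e^{tJ} and conjugating by P, we get:

e^{tA} =
  [-4*t*exp(-3*t) + exp(-3*t), 2*t*exp(-3*t), -6*t*exp(-3*t)]
  [10*t*exp(-3*t), -5*t*exp(-3*t) + exp(-3*t), 15*t*exp(-3*t)]
  [6*t*exp(-3*t), -3*t*exp(-3*t), 9*t*exp(-3*t) + exp(-3*t)]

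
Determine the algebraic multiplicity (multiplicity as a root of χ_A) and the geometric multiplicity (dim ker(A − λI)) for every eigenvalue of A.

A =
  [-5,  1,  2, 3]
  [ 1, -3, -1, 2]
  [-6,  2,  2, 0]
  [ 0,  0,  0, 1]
λ = -2: alg = 3, geom = 1; λ = 1: alg = 1, geom = 1

Step 1 — factor the characteristic polynomial to read off the algebraic multiplicities:
  χ_A(x) = (x - 1)*(x + 2)^3

Step 2 — compute geometric multiplicities via the rank-nullity identity g(λ) = n − rank(A − λI):
  rank(A − (-2)·I) = 3, so dim ker(A − (-2)·I) = n − 3 = 1
  rank(A − (1)·I) = 3, so dim ker(A − (1)·I) = n − 3 = 1

Summary:
  λ = -2: algebraic multiplicity = 3, geometric multiplicity = 1
  λ = 1: algebraic multiplicity = 1, geometric multiplicity = 1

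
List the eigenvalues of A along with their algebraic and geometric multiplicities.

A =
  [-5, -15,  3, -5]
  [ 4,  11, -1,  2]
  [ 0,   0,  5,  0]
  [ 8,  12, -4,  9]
λ = 5: alg = 4, geom = 2

Step 1 — factor the characteristic polynomial to read off the algebraic multiplicities:
  χ_A(x) = (x - 5)^4

Step 2 — compute geometric multiplicities via the rank-nullity identity g(λ) = n − rank(A − λI):
  rank(A − (5)·I) = 2, so dim ker(A − (5)·I) = n − 2 = 2

Summary:
  λ = 5: algebraic multiplicity = 4, geometric multiplicity = 2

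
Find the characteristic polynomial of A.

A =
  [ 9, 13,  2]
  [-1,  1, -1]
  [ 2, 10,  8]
x^3 - 18*x^2 + 108*x - 216

Expanding det(x·I − A) (e.g. by cofactor expansion or by noting that A is similar to its Jordan form J, which has the same characteristic polynomial as A) gives
  χ_A(x) = x^3 - 18*x^2 + 108*x - 216
which factors as (x - 6)^3. The eigenvalues (with algebraic multiplicities) are λ = 6 with multiplicity 3.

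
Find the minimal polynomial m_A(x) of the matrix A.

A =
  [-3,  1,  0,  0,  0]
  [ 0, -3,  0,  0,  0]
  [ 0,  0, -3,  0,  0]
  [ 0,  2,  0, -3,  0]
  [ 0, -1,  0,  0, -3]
x^2 + 6*x + 9

The characteristic polynomial is χ_A(x) = (x + 3)^5, so the eigenvalues are known. The minimal polynomial is
  m_A(x) = Π_λ (x − λ)^{k_λ}
where k_λ is the size of the *largest* Jordan block for λ (equivalently, the smallest k with (A − λI)^k v = 0 for every generalised eigenvector v of λ).

  λ = -3: largest Jordan block has size 2, contributing (x + 3)^2

So m_A(x) = (x + 3)^2 = x^2 + 6*x + 9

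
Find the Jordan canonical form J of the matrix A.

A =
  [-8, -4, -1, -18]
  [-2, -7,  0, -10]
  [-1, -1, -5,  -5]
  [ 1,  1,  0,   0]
J_3(-5) ⊕ J_1(-5)

The characteristic polynomial is
  det(x·I − A) = x^4 + 20*x^3 + 150*x^2 + 500*x + 625 = (x + 5)^4

Eigenvalues and multiplicities (the geometric multiplicity of λ is n − rank(A − λI), which equals the number of Jordan blocks for λ):
  λ = -5: algebraic multiplicity = 4, geometric multiplicity = 2

Determining the block sizes for each eigenvalue:
  λ = -5: with am = 4 and gm = 2, the partition is not yet determined (e.g. several partitions of 4 into 2 parts exist). Let N = A − (-5)·I. Computing rank(N^1) = 2, rank(N^2) = 1, rank(N^3) = 0; the number of blocks of size ≥ j is rank(N^{j−1}) − rank(N^j), giving [2, 1, 1]. So we have 1 block(s) of size 3, 1 block(s) of size 1 → block sizes [3, 1]

Assembling the blocks gives a Jordan form
J =
  [-5,  1,  0,  0]
  [ 0, -5,  1,  0]
  [ 0,  0, -5,  0]
  [ 0,  0,  0, -5]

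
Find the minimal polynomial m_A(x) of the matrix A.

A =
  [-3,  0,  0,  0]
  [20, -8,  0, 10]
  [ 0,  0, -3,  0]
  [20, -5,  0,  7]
x^2 + x - 6

The characteristic polynomial is χ_A(x) = (x - 2)*(x + 3)^3, so the eigenvalues are known. The minimal polynomial is
  m_A(x) = Π_λ (x − λ)^{k_λ}
where k_λ is the size of the *largest* Jordan block for λ (equivalently, the smallest k with (A − λI)^k v = 0 for every generalised eigenvector v of λ).

  λ = -3: largest Jordan block has size 1, contributing (x + 3)
  λ = 2: largest Jordan block has size 1, contributing (x − 2)

So m_A(x) = (x - 2)*(x + 3) = x^2 + x - 6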